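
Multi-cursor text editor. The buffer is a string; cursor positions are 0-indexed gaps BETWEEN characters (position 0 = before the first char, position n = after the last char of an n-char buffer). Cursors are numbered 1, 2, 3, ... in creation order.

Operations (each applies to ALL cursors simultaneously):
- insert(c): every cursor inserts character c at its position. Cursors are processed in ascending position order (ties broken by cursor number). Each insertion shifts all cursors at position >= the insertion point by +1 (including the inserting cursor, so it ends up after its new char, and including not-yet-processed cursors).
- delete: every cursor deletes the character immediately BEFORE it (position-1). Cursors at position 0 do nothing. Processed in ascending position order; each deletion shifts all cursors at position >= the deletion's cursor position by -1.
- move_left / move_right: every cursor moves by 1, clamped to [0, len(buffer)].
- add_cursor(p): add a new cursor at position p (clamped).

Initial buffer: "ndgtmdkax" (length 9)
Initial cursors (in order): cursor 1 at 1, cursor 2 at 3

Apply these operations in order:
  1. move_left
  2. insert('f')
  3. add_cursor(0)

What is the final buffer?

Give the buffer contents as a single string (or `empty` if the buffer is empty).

After op 1 (move_left): buffer="ndgtmdkax" (len 9), cursors c1@0 c2@2, authorship .........
After op 2 (insert('f')): buffer="fndfgtmdkax" (len 11), cursors c1@1 c2@4, authorship 1..2.......
After op 3 (add_cursor(0)): buffer="fndfgtmdkax" (len 11), cursors c3@0 c1@1 c2@4, authorship 1..2.......

Answer: fndfgtmdkax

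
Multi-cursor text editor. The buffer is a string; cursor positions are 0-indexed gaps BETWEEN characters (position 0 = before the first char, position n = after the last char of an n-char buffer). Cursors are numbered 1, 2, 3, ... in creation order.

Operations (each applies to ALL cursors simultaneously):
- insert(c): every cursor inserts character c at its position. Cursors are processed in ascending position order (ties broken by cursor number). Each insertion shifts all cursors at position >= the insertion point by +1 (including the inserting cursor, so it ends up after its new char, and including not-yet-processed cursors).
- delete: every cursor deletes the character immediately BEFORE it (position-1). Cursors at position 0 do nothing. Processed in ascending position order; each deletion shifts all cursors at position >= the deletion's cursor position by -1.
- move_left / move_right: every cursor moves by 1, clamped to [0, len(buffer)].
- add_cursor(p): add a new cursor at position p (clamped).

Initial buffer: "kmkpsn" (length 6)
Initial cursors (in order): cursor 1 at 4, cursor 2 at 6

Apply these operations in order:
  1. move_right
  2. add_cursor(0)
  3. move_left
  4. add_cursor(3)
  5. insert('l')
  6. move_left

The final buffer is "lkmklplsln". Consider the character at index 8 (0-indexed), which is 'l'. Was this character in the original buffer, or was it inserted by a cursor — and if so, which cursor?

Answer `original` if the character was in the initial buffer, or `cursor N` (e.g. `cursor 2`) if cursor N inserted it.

Answer: cursor 2

Derivation:
After op 1 (move_right): buffer="kmkpsn" (len 6), cursors c1@5 c2@6, authorship ......
After op 2 (add_cursor(0)): buffer="kmkpsn" (len 6), cursors c3@0 c1@5 c2@6, authorship ......
After op 3 (move_left): buffer="kmkpsn" (len 6), cursors c3@0 c1@4 c2@5, authorship ......
After op 4 (add_cursor(3)): buffer="kmkpsn" (len 6), cursors c3@0 c4@3 c1@4 c2@5, authorship ......
After op 5 (insert('l')): buffer="lkmklplsln" (len 10), cursors c3@1 c4@5 c1@7 c2@9, authorship 3...4.1.2.
After op 6 (move_left): buffer="lkmklplsln" (len 10), cursors c3@0 c4@4 c1@6 c2@8, authorship 3...4.1.2.
Authorship (.=original, N=cursor N): 3 . . . 4 . 1 . 2 .
Index 8: author = 2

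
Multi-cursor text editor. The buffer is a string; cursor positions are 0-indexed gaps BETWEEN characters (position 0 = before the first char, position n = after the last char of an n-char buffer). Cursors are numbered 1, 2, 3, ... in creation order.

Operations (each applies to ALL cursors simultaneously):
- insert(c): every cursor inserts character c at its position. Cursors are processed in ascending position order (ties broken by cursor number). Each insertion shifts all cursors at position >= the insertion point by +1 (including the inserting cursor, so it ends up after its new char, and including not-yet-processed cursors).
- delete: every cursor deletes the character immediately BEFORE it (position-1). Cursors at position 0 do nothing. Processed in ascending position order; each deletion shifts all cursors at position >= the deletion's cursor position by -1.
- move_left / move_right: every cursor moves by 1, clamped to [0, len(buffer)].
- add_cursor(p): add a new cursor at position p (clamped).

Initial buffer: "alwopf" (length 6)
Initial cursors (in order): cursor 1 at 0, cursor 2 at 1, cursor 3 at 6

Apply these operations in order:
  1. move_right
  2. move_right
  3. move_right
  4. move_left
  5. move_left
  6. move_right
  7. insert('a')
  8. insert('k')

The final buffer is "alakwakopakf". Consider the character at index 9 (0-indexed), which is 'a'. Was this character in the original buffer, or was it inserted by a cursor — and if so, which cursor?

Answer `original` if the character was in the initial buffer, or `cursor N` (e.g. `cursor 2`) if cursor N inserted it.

After op 1 (move_right): buffer="alwopf" (len 6), cursors c1@1 c2@2 c3@6, authorship ......
After op 2 (move_right): buffer="alwopf" (len 6), cursors c1@2 c2@3 c3@6, authorship ......
After op 3 (move_right): buffer="alwopf" (len 6), cursors c1@3 c2@4 c3@6, authorship ......
After op 4 (move_left): buffer="alwopf" (len 6), cursors c1@2 c2@3 c3@5, authorship ......
After op 5 (move_left): buffer="alwopf" (len 6), cursors c1@1 c2@2 c3@4, authorship ......
After op 6 (move_right): buffer="alwopf" (len 6), cursors c1@2 c2@3 c3@5, authorship ......
After op 7 (insert('a')): buffer="alawaopaf" (len 9), cursors c1@3 c2@5 c3@8, authorship ..1.2..3.
After op 8 (insert('k')): buffer="alakwakopakf" (len 12), cursors c1@4 c2@7 c3@11, authorship ..11.22..33.
Authorship (.=original, N=cursor N): . . 1 1 . 2 2 . . 3 3 .
Index 9: author = 3

Answer: cursor 3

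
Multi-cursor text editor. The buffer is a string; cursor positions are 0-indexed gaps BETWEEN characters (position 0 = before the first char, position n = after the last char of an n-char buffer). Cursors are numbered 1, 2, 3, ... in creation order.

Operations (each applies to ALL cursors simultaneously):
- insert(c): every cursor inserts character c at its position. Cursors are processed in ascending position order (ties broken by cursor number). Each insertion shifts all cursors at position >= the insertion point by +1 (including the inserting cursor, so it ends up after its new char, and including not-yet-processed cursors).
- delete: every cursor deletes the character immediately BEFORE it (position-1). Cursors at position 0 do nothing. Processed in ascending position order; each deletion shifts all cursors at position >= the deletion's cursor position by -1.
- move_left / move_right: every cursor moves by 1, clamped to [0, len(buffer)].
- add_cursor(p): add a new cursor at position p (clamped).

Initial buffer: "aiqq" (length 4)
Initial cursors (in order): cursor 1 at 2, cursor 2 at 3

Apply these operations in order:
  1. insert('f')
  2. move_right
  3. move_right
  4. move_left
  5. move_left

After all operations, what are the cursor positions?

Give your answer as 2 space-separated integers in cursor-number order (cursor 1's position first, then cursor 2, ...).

Answer: 3 4

Derivation:
After op 1 (insert('f')): buffer="aifqfq" (len 6), cursors c1@3 c2@5, authorship ..1.2.
After op 2 (move_right): buffer="aifqfq" (len 6), cursors c1@4 c2@6, authorship ..1.2.
After op 3 (move_right): buffer="aifqfq" (len 6), cursors c1@5 c2@6, authorship ..1.2.
After op 4 (move_left): buffer="aifqfq" (len 6), cursors c1@4 c2@5, authorship ..1.2.
After op 5 (move_left): buffer="aifqfq" (len 6), cursors c1@3 c2@4, authorship ..1.2.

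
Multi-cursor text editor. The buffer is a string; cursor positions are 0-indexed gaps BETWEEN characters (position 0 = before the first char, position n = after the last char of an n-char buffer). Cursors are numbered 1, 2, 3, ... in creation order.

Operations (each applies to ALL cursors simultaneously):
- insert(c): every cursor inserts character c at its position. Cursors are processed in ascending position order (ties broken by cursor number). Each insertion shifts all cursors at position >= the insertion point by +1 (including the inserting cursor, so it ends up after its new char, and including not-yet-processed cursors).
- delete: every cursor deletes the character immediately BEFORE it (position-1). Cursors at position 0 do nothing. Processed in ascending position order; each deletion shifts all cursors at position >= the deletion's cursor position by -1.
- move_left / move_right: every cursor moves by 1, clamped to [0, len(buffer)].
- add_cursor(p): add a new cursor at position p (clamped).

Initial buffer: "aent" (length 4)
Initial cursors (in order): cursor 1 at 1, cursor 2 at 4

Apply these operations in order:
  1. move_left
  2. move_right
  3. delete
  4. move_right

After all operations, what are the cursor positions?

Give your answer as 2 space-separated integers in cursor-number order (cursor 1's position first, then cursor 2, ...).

After op 1 (move_left): buffer="aent" (len 4), cursors c1@0 c2@3, authorship ....
After op 2 (move_right): buffer="aent" (len 4), cursors c1@1 c2@4, authorship ....
After op 3 (delete): buffer="en" (len 2), cursors c1@0 c2@2, authorship ..
After op 4 (move_right): buffer="en" (len 2), cursors c1@1 c2@2, authorship ..

Answer: 1 2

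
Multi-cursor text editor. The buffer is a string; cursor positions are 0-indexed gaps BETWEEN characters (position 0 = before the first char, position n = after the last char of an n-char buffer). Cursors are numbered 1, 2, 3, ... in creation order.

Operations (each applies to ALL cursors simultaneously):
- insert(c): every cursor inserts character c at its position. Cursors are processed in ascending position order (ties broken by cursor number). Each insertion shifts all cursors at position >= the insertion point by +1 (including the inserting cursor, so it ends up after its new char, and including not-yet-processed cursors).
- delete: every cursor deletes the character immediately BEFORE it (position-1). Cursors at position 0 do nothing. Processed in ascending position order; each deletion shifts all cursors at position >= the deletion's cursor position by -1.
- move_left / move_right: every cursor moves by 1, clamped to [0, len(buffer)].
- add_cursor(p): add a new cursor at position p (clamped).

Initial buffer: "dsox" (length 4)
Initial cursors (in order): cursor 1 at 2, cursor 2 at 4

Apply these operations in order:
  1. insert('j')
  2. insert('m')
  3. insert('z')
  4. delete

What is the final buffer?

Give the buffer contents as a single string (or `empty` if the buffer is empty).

Answer: dsjmoxjm

Derivation:
After op 1 (insert('j')): buffer="dsjoxj" (len 6), cursors c1@3 c2@6, authorship ..1..2
After op 2 (insert('m')): buffer="dsjmoxjm" (len 8), cursors c1@4 c2@8, authorship ..11..22
After op 3 (insert('z')): buffer="dsjmzoxjmz" (len 10), cursors c1@5 c2@10, authorship ..111..222
After op 4 (delete): buffer="dsjmoxjm" (len 8), cursors c1@4 c2@8, authorship ..11..22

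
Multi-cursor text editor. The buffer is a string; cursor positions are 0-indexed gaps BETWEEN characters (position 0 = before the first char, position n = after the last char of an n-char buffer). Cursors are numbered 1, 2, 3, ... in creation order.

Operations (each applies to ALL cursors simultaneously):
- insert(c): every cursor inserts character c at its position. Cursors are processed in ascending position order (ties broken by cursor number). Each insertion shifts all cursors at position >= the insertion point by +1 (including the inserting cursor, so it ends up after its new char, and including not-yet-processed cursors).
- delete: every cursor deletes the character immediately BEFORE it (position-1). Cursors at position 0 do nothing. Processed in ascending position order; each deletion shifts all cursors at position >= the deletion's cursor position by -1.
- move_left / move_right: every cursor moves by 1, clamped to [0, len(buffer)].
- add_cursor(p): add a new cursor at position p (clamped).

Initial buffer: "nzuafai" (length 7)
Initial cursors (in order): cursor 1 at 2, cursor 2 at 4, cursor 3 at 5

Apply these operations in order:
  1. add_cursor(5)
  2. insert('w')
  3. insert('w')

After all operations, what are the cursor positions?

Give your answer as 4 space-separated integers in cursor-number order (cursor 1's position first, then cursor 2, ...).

Answer: 4 8 13 13

Derivation:
After op 1 (add_cursor(5)): buffer="nzuafai" (len 7), cursors c1@2 c2@4 c3@5 c4@5, authorship .......
After op 2 (insert('w')): buffer="nzwuawfwwai" (len 11), cursors c1@3 c2@6 c3@9 c4@9, authorship ..1..2.34..
After op 3 (insert('w')): buffer="nzwwuawwfwwwwai" (len 15), cursors c1@4 c2@8 c3@13 c4@13, authorship ..11..22.3434..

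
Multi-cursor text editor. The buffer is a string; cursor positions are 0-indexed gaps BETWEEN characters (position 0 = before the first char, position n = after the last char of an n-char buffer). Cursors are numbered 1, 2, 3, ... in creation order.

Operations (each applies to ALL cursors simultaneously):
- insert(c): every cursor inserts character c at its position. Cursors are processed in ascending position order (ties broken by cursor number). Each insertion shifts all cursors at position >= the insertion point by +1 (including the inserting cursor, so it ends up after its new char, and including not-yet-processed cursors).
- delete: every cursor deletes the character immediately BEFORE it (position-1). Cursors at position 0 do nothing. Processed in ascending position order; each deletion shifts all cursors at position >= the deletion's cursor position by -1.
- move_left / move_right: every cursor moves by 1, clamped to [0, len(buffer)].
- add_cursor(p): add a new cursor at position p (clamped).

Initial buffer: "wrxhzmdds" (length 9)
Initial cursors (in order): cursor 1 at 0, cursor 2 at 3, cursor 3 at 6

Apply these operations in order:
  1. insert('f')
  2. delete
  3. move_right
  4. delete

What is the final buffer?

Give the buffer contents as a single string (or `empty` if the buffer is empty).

Answer: rxzmds

Derivation:
After op 1 (insert('f')): buffer="fwrxfhzmfdds" (len 12), cursors c1@1 c2@5 c3@9, authorship 1...2...3...
After op 2 (delete): buffer="wrxhzmdds" (len 9), cursors c1@0 c2@3 c3@6, authorship .........
After op 3 (move_right): buffer="wrxhzmdds" (len 9), cursors c1@1 c2@4 c3@7, authorship .........
After op 4 (delete): buffer="rxzmds" (len 6), cursors c1@0 c2@2 c3@4, authorship ......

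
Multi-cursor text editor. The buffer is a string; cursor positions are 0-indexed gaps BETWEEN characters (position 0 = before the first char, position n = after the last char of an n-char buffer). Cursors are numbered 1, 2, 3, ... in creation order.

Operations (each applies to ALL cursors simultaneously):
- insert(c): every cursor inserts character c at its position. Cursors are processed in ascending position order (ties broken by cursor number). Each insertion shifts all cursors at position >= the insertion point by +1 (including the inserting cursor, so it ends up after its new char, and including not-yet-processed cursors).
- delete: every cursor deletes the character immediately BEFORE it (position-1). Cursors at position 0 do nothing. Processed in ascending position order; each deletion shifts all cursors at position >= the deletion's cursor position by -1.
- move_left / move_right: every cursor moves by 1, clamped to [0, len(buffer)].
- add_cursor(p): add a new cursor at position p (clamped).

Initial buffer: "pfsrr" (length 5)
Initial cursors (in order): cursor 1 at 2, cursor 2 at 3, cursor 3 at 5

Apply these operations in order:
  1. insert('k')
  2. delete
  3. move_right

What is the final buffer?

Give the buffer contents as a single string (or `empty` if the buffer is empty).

Answer: pfsrr

Derivation:
After op 1 (insert('k')): buffer="pfkskrrk" (len 8), cursors c1@3 c2@5 c3@8, authorship ..1.2..3
After op 2 (delete): buffer="pfsrr" (len 5), cursors c1@2 c2@3 c3@5, authorship .....
After op 3 (move_right): buffer="pfsrr" (len 5), cursors c1@3 c2@4 c3@5, authorship .....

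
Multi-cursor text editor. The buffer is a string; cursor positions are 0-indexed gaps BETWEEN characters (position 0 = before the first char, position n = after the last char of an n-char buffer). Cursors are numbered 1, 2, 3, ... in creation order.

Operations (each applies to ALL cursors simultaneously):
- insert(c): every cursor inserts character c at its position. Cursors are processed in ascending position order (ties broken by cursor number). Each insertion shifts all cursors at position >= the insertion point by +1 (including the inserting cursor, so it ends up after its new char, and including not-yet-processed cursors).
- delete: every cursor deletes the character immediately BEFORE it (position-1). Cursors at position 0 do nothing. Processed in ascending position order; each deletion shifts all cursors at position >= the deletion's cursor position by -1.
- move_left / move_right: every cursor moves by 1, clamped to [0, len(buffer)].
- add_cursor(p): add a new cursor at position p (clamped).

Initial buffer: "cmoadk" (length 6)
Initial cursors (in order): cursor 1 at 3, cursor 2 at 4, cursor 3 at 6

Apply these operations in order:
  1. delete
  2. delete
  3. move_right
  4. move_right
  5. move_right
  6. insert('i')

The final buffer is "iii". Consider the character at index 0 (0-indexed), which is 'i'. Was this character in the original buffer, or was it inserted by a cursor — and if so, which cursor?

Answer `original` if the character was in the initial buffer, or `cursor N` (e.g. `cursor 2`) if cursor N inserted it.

After op 1 (delete): buffer="cmd" (len 3), cursors c1@2 c2@2 c3@3, authorship ...
After op 2 (delete): buffer="" (len 0), cursors c1@0 c2@0 c3@0, authorship 
After op 3 (move_right): buffer="" (len 0), cursors c1@0 c2@0 c3@0, authorship 
After op 4 (move_right): buffer="" (len 0), cursors c1@0 c2@0 c3@0, authorship 
After op 5 (move_right): buffer="" (len 0), cursors c1@0 c2@0 c3@0, authorship 
After op 6 (insert('i')): buffer="iii" (len 3), cursors c1@3 c2@3 c3@3, authorship 123
Authorship (.=original, N=cursor N): 1 2 3
Index 0: author = 1

Answer: cursor 1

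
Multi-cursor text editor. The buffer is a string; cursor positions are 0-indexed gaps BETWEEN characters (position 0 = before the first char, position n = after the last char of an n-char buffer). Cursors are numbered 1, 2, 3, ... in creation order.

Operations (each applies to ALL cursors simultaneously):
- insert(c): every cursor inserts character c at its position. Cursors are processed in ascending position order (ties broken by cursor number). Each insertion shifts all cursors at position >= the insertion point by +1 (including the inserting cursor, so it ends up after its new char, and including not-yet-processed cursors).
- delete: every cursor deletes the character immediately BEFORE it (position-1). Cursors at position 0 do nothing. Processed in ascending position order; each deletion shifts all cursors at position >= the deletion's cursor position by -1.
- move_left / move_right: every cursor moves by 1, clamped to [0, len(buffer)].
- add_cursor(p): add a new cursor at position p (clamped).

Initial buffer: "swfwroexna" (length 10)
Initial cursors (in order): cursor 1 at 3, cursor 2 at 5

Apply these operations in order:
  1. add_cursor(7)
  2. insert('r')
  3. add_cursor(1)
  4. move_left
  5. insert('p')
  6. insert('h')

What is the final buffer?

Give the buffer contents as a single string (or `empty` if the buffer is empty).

After op 1 (add_cursor(7)): buffer="swfwroexna" (len 10), cursors c1@3 c2@5 c3@7, authorship ..........
After op 2 (insert('r')): buffer="swfrwrroerxna" (len 13), cursors c1@4 c2@7 c3@10, authorship ...1..2..3...
After op 3 (add_cursor(1)): buffer="swfrwrroerxna" (len 13), cursors c4@1 c1@4 c2@7 c3@10, authorship ...1..2..3...
After op 4 (move_left): buffer="swfrwrroerxna" (len 13), cursors c4@0 c1@3 c2@6 c3@9, authorship ...1..2..3...
After op 5 (insert('p')): buffer="pswfprwrproeprxna" (len 17), cursors c4@1 c1@5 c2@9 c3@13, authorship 4...11..22..33...
After op 6 (insert('h')): buffer="phswfphrwrphroephrxna" (len 21), cursors c4@2 c1@7 c2@12 c3@17, authorship 44...111..222..333...

Answer: phswfphrwrphroephrxna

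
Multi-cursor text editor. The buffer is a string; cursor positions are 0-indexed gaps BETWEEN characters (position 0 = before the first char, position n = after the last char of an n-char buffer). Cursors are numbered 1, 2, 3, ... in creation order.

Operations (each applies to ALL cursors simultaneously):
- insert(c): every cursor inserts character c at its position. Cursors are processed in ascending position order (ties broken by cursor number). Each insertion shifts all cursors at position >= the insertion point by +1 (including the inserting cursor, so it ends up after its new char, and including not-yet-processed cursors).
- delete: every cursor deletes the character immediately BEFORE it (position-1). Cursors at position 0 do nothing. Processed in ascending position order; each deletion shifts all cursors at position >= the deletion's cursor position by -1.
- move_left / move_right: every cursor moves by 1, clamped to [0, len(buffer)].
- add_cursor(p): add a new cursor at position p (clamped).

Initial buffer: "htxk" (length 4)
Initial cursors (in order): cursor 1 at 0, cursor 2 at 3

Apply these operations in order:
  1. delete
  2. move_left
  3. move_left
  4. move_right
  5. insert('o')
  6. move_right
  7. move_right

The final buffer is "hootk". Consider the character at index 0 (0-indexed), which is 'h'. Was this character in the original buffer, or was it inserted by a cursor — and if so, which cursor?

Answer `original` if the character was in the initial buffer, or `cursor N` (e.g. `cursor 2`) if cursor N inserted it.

After op 1 (delete): buffer="htk" (len 3), cursors c1@0 c2@2, authorship ...
After op 2 (move_left): buffer="htk" (len 3), cursors c1@0 c2@1, authorship ...
After op 3 (move_left): buffer="htk" (len 3), cursors c1@0 c2@0, authorship ...
After op 4 (move_right): buffer="htk" (len 3), cursors c1@1 c2@1, authorship ...
After op 5 (insert('o')): buffer="hootk" (len 5), cursors c1@3 c2@3, authorship .12..
After op 6 (move_right): buffer="hootk" (len 5), cursors c1@4 c2@4, authorship .12..
After op 7 (move_right): buffer="hootk" (len 5), cursors c1@5 c2@5, authorship .12..
Authorship (.=original, N=cursor N): . 1 2 . .
Index 0: author = original

Answer: original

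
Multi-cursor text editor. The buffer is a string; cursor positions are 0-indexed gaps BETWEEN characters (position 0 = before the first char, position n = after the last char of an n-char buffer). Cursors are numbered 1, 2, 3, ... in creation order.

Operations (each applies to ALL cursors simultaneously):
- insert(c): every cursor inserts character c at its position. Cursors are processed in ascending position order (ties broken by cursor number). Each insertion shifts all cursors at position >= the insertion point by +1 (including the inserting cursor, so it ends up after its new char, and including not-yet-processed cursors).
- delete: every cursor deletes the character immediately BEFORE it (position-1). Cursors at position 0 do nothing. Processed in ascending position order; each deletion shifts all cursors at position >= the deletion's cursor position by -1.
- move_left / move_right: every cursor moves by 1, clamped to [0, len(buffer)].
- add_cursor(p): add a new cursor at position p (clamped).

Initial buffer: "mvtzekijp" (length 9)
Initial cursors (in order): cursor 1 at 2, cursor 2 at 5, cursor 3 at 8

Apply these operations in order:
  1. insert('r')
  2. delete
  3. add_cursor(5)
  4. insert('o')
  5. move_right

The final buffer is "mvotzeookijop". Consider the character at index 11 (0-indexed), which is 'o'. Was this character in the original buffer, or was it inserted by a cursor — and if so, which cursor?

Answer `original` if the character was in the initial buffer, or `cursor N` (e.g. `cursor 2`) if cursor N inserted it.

After op 1 (insert('r')): buffer="mvrtzerkijrp" (len 12), cursors c1@3 c2@7 c3@11, authorship ..1...2...3.
After op 2 (delete): buffer="mvtzekijp" (len 9), cursors c1@2 c2@5 c3@8, authorship .........
After op 3 (add_cursor(5)): buffer="mvtzekijp" (len 9), cursors c1@2 c2@5 c4@5 c3@8, authorship .........
After op 4 (insert('o')): buffer="mvotzeookijop" (len 13), cursors c1@3 c2@8 c4@8 c3@12, authorship ..1...24...3.
After op 5 (move_right): buffer="mvotzeookijop" (len 13), cursors c1@4 c2@9 c4@9 c3@13, authorship ..1...24...3.
Authorship (.=original, N=cursor N): . . 1 . . . 2 4 . . . 3 .
Index 11: author = 3

Answer: cursor 3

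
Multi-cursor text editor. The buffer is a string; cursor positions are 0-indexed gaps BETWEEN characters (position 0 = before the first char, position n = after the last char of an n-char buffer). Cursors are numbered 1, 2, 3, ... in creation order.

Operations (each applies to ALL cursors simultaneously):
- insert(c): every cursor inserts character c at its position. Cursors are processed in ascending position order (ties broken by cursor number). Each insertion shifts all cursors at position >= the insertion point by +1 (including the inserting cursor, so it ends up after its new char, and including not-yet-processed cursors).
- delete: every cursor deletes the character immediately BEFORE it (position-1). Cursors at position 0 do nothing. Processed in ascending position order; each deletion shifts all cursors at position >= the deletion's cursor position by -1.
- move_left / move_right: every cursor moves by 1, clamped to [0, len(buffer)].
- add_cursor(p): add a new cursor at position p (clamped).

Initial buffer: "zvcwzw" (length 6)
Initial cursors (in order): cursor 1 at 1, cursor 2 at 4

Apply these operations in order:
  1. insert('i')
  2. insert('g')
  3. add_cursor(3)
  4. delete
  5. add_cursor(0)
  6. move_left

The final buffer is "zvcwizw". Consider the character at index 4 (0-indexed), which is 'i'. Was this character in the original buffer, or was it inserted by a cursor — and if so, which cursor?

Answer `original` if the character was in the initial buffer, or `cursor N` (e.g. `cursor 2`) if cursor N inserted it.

Answer: cursor 2

Derivation:
After op 1 (insert('i')): buffer="zivcwizw" (len 8), cursors c1@2 c2@6, authorship .1...2..
After op 2 (insert('g')): buffer="zigvcwigzw" (len 10), cursors c1@3 c2@8, authorship .11...22..
After op 3 (add_cursor(3)): buffer="zigvcwigzw" (len 10), cursors c1@3 c3@3 c2@8, authorship .11...22..
After op 4 (delete): buffer="zvcwizw" (len 7), cursors c1@1 c3@1 c2@5, authorship ....2..
After op 5 (add_cursor(0)): buffer="zvcwizw" (len 7), cursors c4@0 c1@1 c3@1 c2@5, authorship ....2..
After op 6 (move_left): buffer="zvcwizw" (len 7), cursors c1@0 c3@0 c4@0 c2@4, authorship ....2..
Authorship (.=original, N=cursor N): . . . . 2 . .
Index 4: author = 2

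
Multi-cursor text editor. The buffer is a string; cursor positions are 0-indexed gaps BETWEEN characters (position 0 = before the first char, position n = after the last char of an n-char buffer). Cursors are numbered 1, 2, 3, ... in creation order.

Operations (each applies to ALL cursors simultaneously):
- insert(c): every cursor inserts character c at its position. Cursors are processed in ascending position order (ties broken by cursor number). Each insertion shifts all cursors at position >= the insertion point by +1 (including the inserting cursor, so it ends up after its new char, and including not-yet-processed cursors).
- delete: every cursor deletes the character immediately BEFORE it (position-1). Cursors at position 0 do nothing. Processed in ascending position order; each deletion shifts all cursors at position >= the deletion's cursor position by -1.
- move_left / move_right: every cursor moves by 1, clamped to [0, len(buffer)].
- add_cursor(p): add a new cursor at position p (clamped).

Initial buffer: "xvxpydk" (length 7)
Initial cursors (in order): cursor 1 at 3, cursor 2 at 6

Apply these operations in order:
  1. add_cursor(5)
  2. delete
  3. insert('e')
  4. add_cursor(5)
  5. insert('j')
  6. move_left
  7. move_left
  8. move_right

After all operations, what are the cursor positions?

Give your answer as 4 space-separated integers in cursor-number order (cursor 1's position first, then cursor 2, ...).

Answer: 3 9 9 6

Derivation:
After op 1 (add_cursor(5)): buffer="xvxpydk" (len 7), cursors c1@3 c3@5 c2@6, authorship .......
After op 2 (delete): buffer="xvpk" (len 4), cursors c1@2 c2@3 c3@3, authorship ....
After op 3 (insert('e')): buffer="xvepeek" (len 7), cursors c1@3 c2@6 c3@6, authorship ..1.23.
After op 4 (add_cursor(5)): buffer="xvepeek" (len 7), cursors c1@3 c4@5 c2@6 c3@6, authorship ..1.23.
After op 5 (insert('j')): buffer="xvejpejejjk" (len 11), cursors c1@4 c4@7 c2@10 c3@10, authorship ..11.24323.
After op 6 (move_left): buffer="xvejpejejjk" (len 11), cursors c1@3 c4@6 c2@9 c3@9, authorship ..11.24323.
After op 7 (move_left): buffer="xvejpejejjk" (len 11), cursors c1@2 c4@5 c2@8 c3@8, authorship ..11.24323.
After op 8 (move_right): buffer="xvejpejejjk" (len 11), cursors c1@3 c4@6 c2@9 c3@9, authorship ..11.24323.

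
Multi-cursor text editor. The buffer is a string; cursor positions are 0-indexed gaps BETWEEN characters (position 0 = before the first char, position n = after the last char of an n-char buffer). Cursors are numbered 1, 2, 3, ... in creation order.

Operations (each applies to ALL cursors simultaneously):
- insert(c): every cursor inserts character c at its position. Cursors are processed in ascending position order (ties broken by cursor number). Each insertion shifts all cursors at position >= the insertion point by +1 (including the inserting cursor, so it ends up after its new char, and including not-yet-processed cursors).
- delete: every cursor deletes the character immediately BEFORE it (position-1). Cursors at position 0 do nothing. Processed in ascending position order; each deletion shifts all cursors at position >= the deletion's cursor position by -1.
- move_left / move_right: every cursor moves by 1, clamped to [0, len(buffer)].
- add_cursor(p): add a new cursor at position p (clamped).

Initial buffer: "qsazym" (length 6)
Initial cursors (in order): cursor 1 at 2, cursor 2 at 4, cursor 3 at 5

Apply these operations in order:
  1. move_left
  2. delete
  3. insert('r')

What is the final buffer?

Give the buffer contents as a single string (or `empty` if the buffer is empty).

After op 1 (move_left): buffer="qsazym" (len 6), cursors c1@1 c2@3 c3@4, authorship ......
After op 2 (delete): buffer="sym" (len 3), cursors c1@0 c2@1 c3@1, authorship ...
After op 3 (insert('r')): buffer="rsrrym" (len 6), cursors c1@1 c2@4 c3@4, authorship 1.23..

Answer: rsrrym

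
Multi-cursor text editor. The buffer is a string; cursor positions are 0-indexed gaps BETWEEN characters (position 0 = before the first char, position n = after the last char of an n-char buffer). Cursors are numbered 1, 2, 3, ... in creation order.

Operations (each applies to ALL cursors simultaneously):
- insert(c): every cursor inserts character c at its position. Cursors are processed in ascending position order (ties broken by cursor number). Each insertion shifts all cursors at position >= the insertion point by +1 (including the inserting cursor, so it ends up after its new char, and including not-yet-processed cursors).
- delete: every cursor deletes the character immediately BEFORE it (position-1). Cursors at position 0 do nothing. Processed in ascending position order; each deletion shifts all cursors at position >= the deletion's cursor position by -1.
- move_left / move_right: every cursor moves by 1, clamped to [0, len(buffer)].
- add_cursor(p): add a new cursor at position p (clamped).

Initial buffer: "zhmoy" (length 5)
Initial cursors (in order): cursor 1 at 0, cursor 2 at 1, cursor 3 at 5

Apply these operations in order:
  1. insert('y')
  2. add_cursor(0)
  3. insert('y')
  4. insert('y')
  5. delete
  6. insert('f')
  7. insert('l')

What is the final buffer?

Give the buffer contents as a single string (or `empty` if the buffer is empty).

Answer: yflyyflzyyflhmoyyyfl

Derivation:
After op 1 (insert('y')): buffer="yzyhmoyy" (len 8), cursors c1@1 c2@3 c3@8, authorship 1.2....3
After op 2 (add_cursor(0)): buffer="yzyhmoyy" (len 8), cursors c4@0 c1@1 c2@3 c3@8, authorship 1.2....3
After op 3 (insert('y')): buffer="yyyzyyhmoyyy" (len 12), cursors c4@1 c1@3 c2@6 c3@12, authorship 411.22....33
After op 4 (insert('y')): buffer="yyyyyzyyyhmoyyyy" (len 16), cursors c4@2 c1@5 c2@9 c3@16, authorship 44111.222....333
After op 5 (delete): buffer="yyyzyyhmoyyy" (len 12), cursors c4@1 c1@3 c2@6 c3@12, authorship 411.22....33
After op 6 (insert('f')): buffer="yfyyfzyyfhmoyyyf" (len 16), cursors c4@2 c1@5 c2@9 c3@16, authorship 44111.222....333
After op 7 (insert('l')): buffer="yflyyflzyyflhmoyyyfl" (len 20), cursors c4@3 c1@7 c2@12 c3@20, authorship 4441111.2222....3333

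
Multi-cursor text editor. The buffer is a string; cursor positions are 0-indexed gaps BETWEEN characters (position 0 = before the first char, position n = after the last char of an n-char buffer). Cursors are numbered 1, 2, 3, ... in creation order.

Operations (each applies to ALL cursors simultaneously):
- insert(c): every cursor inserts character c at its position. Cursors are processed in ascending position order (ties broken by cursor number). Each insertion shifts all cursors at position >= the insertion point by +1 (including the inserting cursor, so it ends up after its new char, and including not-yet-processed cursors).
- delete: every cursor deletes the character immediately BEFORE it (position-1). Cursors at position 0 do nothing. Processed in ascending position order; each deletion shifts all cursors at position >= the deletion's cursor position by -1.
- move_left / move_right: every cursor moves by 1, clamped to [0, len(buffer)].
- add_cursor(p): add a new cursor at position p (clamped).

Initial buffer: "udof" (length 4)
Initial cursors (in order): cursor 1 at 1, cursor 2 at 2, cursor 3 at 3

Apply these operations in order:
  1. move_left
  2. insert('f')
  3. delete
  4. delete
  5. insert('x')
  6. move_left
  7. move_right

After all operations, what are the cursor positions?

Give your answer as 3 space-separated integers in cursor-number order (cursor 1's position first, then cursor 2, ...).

After op 1 (move_left): buffer="udof" (len 4), cursors c1@0 c2@1 c3@2, authorship ....
After op 2 (insert('f')): buffer="fufdfof" (len 7), cursors c1@1 c2@3 c3@5, authorship 1.2.3..
After op 3 (delete): buffer="udof" (len 4), cursors c1@0 c2@1 c3@2, authorship ....
After op 4 (delete): buffer="of" (len 2), cursors c1@0 c2@0 c3@0, authorship ..
After op 5 (insert('x')): buffer="xxxof" (len 5), cursors c1@3 c2@3 c3@3, authorship 123..
After op 6 (move_left): buffer="xxxof" (len 5), cursors c1@2 c2@2 c3@2, authorship 123..
After op 7 (move_right): buffer="xxxof" (len 5), cursors c1@3 c2@3 c3@3, authorship 123..

Answer: 3 3 3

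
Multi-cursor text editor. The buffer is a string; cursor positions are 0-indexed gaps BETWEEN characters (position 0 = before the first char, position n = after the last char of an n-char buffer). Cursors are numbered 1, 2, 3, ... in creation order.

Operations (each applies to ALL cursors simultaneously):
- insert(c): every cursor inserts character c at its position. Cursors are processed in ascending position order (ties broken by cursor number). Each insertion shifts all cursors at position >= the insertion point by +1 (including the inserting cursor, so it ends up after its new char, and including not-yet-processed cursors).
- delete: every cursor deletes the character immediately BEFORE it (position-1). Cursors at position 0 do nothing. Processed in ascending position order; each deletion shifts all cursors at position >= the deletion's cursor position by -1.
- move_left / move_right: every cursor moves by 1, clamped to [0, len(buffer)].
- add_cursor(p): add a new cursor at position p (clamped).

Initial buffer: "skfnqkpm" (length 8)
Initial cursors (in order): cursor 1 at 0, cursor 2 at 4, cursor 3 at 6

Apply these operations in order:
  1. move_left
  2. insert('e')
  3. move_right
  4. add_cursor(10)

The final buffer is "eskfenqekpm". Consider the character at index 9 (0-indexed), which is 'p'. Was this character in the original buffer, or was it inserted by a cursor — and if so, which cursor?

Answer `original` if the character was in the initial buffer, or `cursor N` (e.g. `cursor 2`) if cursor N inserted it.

After op 1 (move_left): buffer="skfnqkpm" (len 8), cursors c1@0 c2@3 c3@5, authorship ........
After op 2 (insert('e')): buffer="eskfenqekpm" (len 11), cursors c1@1 c2@5 c3@8, authorship 1...2..3...
After op 3 (move_right): buffer="eskfenqekpm" (len 11), cursors c1@2 c2@6 c3@9, authorship 1...2..3...
After op 4 (add_cursor(10)): buffer="eskfenqekpm" (len 11), cursors c1@2 c2@6 c3@9 c4@10, authorship 1...2..3...
Authorship (.=original, N=cursor N): 1 . . . 2 . . 3 . . .
Index 9: author = original

Answer: original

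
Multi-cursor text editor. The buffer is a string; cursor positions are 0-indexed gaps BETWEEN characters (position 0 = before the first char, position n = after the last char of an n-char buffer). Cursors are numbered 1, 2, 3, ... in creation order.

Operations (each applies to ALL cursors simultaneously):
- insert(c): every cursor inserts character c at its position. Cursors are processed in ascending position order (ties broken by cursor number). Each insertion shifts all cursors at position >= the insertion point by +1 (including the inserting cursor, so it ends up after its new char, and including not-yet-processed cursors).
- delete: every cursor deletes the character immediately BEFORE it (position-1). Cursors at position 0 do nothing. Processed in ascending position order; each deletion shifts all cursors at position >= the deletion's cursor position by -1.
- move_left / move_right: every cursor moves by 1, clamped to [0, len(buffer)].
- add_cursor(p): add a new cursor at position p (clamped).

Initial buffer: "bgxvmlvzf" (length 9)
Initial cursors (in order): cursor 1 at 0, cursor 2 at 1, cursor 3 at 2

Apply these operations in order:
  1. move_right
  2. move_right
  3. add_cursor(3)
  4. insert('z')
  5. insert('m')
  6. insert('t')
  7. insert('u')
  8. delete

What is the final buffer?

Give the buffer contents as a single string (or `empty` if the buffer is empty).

After op 1 (move_right): buffer="bgxvmlvzf" (len 9), cursors c1@1 c2@2 c3@3, authorship .........
After op 2 (move_right): buffer="bgxvmlvzf" (len 9), cursors c1@2 c2@3 c3@4, authorship .........
After op 3 (add_cursor(3)): buffer="bgxvmlvzf" (len 9), cursors c1@2 c2@3 c4@3 c3@4, authorship .........
After op 4 (insert('z')): buffer="bgzxzzvzmlvzf" (len 13), cursors c1@3 c2@6 c4@6 c3@8, authorship ..1.24.3.....
After op 5 (insert('m')): buffer="bgzmxzzmmvzmmlvzf" (len 17), cursors c1@4 c2@9 c4@9 c3@12, authorship ..11.2424.33.....
After op 6 (insert('t')): buffer="bgzmtxzzmmttvzmtmlvzf" (len 21), cursors c1@5 c2@12 c4@12 c3@16, authorship ..111.242424.333.....
After op 7 (insert('u')): buffer="bgzmtuxzzmmttuuvzmtumlvzf" (len 25), cursors c1@6 c2@15 c4@15 c3@20, authorship ..1111.24242424.3333.....
After op 8 (delete): buffer="bgzmtxzzmmttvzmtmlvzf" (len 21), cursors c1@5 c2@12 c4@12 c3@16, authorship ..111.242424.333.....

Answer: bgzmtxzzmmttvzmtmlvzf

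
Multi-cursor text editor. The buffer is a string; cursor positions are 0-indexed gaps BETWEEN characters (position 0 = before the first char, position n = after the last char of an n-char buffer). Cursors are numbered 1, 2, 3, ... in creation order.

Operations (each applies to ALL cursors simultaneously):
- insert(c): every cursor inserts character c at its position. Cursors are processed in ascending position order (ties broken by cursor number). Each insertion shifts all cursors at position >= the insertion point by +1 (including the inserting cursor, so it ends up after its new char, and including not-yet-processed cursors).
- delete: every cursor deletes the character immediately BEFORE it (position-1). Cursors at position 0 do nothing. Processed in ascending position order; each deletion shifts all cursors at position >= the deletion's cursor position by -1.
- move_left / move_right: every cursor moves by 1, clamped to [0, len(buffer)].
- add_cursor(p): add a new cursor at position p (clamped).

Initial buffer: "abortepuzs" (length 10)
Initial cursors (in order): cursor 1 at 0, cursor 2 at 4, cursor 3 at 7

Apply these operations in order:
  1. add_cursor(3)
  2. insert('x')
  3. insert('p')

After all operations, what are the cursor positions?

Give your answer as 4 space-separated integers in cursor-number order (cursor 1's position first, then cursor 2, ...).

After op 1 (add_cursor(3)): buffer="abortepuzs" (len 10), cursors c1@0 c4@3 c2@4 c3@7, authorship ..........
After op 2 (insert('x')): buffer="xaboxrxtepxuzs" (len 14), cursors c1@1 c4@5 c2@7 c3@11, authorship 1...4.2...3...
After op 3 (insert('p')): buffer="xpaboxprxptepxpuzs" (len 18), cursors c1@2 c4@7 c2@10 c3@15, authorship 11...44.22...33...

Answer: 2 10 15 7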